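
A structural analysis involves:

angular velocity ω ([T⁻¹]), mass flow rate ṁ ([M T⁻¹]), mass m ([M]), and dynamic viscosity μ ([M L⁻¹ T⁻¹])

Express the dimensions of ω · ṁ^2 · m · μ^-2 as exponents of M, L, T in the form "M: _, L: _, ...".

Collect each base-dimension exponent across the product:
  M: (0) + 2·(1) + (1) − 2·(1) = 1
  L: (0) + 2·(0) + (0) − 2·(-1) = 2
  T: (-1) + 2·(-1) + (0) − 2·(-1) = -1
So the dimensions are [M L² T⁻¹].

M: 1, L: 2, T: -1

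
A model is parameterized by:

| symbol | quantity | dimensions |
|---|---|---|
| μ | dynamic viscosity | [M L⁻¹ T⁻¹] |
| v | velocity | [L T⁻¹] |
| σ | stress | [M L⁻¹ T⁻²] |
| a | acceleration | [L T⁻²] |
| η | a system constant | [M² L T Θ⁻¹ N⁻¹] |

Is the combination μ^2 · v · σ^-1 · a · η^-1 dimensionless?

Sum the exponent of each base dimension across the product:
  M: 2·[μ]_M + [v]_M − [σ]_M + [a]_M − [η]_M = 2·(1) + (0) − (1) + (0) − (2) = -1
  L: 2·[μ]_L + [v]_L − [σ]_L + [a]_L − [η]_L = 2·(-1) + (1) − (-1) + (1) − (1) = 0
  T: 2·[μ]_T + [v]_T − [σ]_T + [a]_T − [η]_T = 2·(-1) + (-1) − (-2) + (-2) − (1) = -4
  Θ: 2·[μ]_Θ + [v]_Θ − [σ]_Θ + [a]_Θ − [η]_Θ = 2·(0) + (0) − (0) + (0) − (-1) = 1
  N: 2·[μ]_N + [v]_N − [σ]_N + [a]_N − [η]_N = 2·(0) + (0) − (0) + (0) − (-1) = 1
Net dimensions [M⁻¹ T⁻⁴ Θ N] ≠ [1] — not dimensionless.

no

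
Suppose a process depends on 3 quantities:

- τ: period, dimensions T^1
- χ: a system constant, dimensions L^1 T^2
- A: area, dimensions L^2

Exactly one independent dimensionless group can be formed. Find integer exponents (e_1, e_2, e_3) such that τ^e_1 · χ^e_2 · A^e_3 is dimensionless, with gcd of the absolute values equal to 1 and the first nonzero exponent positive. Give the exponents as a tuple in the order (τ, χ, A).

L: e_1·(0) + e_2·(1) + e_3·(2) = 0
T: e_1·(1) + e_2·(2) + e_3·(0) = 0
Solving this homogeneous linear system for the smallest-integer solution (first nonzero entry positive) gives (4, -2, 1).

(4, -2, 1)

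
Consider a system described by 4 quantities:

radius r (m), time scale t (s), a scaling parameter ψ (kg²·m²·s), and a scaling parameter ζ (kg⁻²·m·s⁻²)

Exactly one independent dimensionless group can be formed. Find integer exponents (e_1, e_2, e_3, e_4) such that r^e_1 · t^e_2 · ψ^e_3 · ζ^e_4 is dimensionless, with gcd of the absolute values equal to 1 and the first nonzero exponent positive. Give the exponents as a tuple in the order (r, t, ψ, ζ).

(3, -1, -1, -1)

M: e_1·(0) + e_2·(0) + e_3·(2) + e_4·(-2) = 0
L: e_1·(1) + e_2·(0) + e_3·(2) + e_4·(1) = 0
T: e_1·(0) + e_2·(1) + e_3·(1) + e_4·(-2) = 0
Solving this homogeneous linear system for the smallest-integer solution (first nonzero entry positive) gives (3, -1, -1, -1).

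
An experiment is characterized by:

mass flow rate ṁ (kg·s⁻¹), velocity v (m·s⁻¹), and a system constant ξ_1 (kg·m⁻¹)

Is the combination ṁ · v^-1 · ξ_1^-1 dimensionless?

Sum the exponent of each base dimension across the product:
  M: [ṁ]_M − [v]_M − [ξ_1]_M = (1) − (0) − (1) = 0
  L: [ṁ]_L − [v]_L − [ξ_1]_L = (0) − (1) − (-1) = 0
  T: [ṁ]_T − [v]_T − [ξ_1]_T = (-1) − (-1) − (0) = 0
All base exponents vanish — dimensionless.

yes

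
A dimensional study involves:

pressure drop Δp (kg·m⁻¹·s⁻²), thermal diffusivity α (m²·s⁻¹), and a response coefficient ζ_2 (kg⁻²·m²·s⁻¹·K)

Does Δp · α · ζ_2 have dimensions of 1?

Sum the exponent of each base dimension across the product:
  M: [Δp]_M + [α]_M + [ζ_2]_M = (1) + (0) + (-2) = -1
  L: [Δp]_L + [α]_L + [ζ_2]_L = (-1) + (2) + (2) = 3
  T: [Δp]_T + [α]_T + [ζ_2]_T = (-2) + (-1) + (-1) = -4
  Θ: [Δp]_Θ + [α]_Θ + [ζ_2]_Θ = (0) + (0) + (1) = 1
Net dimensions [M⁻¹ L³ T⁻⁴ Θ] ≠ [1] — not dimensionless.

no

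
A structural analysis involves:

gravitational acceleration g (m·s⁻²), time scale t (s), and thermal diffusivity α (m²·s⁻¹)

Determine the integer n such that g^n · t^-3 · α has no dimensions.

-2

Balance the L exponent: (1)·n from g, plus −3·(0) + (2) = 2 from the rest, must sum to zero.
n + 2 = 0, so n = -2.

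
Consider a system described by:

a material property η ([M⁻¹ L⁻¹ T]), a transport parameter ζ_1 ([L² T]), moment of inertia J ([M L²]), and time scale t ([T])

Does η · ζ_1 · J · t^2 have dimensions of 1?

Sum the exponent of each base dimension across the product:
  M: [η]_M + [ζ_1]_M + [J]_M + 2·[t]_M = (-1) + (0) + (1) + 2·(0) = 0
  L: [η]_L + [ζ_1]_L + [J]_L + 2·[t]_L = (-1) + (2) + (2) + 2·(0) = 3
  T: [η]_T + [ζ_1]_T + [J]_T + 2·[t]_T = (1) + (1) + (0) + 2·(1) = 4
Net dimensions [L³ T⁴] ≠ [1] — not dimensionless.

no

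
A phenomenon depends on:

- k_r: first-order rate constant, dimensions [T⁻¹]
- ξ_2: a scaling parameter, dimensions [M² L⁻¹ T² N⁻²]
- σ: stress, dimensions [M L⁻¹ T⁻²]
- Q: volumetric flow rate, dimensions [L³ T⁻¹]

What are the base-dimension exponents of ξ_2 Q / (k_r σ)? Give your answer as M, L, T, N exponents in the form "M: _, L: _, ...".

M: 1, L: 3, T: 4, N: -2

Collect each base-dimension exponent across the product:
  M: −(0) + (2) − (1) + (0) = 1
  L: −(0) + (-1) − (-1) + (3) = 3
  T: −(-1) + (2) − (-2) + (-1) = 4
  N: −(0) + (-2) − (0) + (0) = -2
So the dimensions are [M L³ T⁴ N⁻²].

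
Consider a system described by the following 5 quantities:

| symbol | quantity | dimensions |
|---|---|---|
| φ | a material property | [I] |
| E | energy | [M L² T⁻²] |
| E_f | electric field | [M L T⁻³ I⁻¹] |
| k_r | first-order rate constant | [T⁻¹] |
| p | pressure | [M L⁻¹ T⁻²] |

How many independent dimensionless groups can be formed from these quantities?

There are 5 variables and 4 base dimensions (M, L, T, I).
The dimension matrix has rank 4.
Independent dimensionless groups: 5 − 4 = 1.

1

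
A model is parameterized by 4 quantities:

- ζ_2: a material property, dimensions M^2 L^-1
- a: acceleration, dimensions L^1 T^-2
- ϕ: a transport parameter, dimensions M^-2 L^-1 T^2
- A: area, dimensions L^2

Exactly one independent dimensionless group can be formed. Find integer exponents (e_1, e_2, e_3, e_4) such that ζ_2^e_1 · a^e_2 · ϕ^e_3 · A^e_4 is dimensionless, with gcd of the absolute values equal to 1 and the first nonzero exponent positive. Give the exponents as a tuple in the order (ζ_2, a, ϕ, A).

M: e_1·(2) + e_2·(0) + e_3·(-2) + e_4·(0) = 0
L: e_1·(-1) + e_2·(1) + e_3·(-1) + e_4·(2) = 0
T: e_1·(0) + e_2·(-2) + e_3·(2) + e_4·(0) = 0
Solving this homogeneous linear system for the smallest-integer solution (first nonzero entry positive) gives (2, 2, 2, 1).

(2, 2, 2, 1)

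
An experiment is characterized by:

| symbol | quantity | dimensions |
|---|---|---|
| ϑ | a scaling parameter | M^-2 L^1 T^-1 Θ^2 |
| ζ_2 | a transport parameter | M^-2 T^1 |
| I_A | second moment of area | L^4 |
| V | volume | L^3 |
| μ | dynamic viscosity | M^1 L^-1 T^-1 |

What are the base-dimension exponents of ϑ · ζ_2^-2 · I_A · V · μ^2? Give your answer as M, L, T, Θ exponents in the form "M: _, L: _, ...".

Collect each base-dimension exponent across the product:
  M: (-2) − 2·(-2) + (0) + (0) + 2·(1) = 4
  L: (1) − 2·(0) + (4) + (3) + 2·(-1) = 6
  T: (-1) − 2·(1) + (0) + (0) + 2·(-1) = -5
  Θ: (2) − 2·(0) + (0) + (0) + 2·(0) = 2
So the dimensions are [M⁴ L⁶ T⁻⁵ Θ²].

M: 4, L: 6, T: -5, Θ: 2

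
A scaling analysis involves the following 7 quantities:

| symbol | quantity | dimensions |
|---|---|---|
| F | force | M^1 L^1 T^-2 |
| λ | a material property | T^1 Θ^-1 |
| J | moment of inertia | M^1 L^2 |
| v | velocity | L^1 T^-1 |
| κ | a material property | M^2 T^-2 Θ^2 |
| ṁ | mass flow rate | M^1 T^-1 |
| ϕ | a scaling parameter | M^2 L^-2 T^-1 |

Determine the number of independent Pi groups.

3

There are 7 variables and 4 base dimensions (M, L, T, Θ).
The dimension matrix has rank 4.
Independent dimensionless groups: 7 − 4 = 3.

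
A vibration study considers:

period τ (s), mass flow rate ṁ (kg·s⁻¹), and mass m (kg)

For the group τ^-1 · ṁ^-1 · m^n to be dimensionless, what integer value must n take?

1

Balance the M exponent: (1)·n from m, plus −(0) − (1) = -1 from the rest, must sum to zero.
n − 1 = 0, so n = 1.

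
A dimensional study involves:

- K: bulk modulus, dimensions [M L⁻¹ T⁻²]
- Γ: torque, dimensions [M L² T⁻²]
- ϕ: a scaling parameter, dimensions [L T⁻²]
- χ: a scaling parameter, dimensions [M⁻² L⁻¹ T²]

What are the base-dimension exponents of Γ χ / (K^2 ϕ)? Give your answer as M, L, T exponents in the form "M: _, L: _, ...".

Collect each base-dimension exponent across the product:
  M: −2·(1) + (1) − (0) + (-2) = -3
  L: −2·(-1) + (2) − (1) + (-1) = 2
  T: −2·(-2) + (-2) − (-2) + (2) = 6
So the dimensions are [M⁻³ L² T⁶].

M: -3, L: 2, T: 6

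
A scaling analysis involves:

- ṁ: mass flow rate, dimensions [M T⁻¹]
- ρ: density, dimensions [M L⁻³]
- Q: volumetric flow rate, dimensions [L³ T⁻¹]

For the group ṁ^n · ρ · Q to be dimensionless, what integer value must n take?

-1

Balance the M exponent: (1)·n from ṁ, plus (1) + (0) = 1 from the rest, must sum to zero.
n + 1 = 0, so n = -1.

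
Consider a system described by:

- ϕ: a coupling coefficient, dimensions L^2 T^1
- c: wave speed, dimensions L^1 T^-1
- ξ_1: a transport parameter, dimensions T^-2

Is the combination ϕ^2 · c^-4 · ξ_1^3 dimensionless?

Sum the exponent of each base dimension across the product:
  M: 2·[ϕ]_M − 4·[c]_M + 3·[ξ_1]_M = 2·(0) − 4·(0) + 3·(0) = 0
  L: 2·[ϕ]_L − 4·[c]_L + 3·[ξ_1]_L = 2·(2) − 4·(1) + 3·(0) = 0
  T: 2·[ϕ]_T − 4·[c]_T + 3·[ξ_1]_T = 2·(1) − 4·(-1) + 3·(-2) = 0
All base exponents vanish — dimensionless.

yes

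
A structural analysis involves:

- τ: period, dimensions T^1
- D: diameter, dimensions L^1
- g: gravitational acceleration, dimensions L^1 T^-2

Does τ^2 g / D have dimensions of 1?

Sum the exponent of each base dimension across the product:
  L: 2·[τ]_L − [D]_L + [g]_L = 2·(0) − (1) + (1) = 0
  T: 2·[τ]_T − [D]_T + [g]_T = 2·(1) − (0) + (-2) = 0
All base exponents vanish — dimensionless.

yes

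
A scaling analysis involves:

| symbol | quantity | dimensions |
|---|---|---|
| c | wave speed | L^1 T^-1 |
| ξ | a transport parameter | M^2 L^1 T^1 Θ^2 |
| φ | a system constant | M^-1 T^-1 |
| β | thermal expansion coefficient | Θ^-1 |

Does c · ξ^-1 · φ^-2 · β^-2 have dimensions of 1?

yes

Sum the exponent of each base dimension across the product:
  M: [c]_M − [ξ]_M − 2·[φ]_M − 2·[β]_M = (0) − (2) − 2·(-1) − 2·(0) = 0
  L: [c]_L − [ξ]_L − 2·[φ]_L − 2·[β]_L = (1) − (1) − 2·(0) − 2·(0) = 0
  T: [c]_T − [ξ]_T − 2·[φ]_T − 2·[β]_T = (-1) − (1) − 2·(-1) − 2·(0) = 0
  Θ: [c]_Θ − [ξ]_Θ − 2·[φ]_Θ − 2·[β]_Θ = (0) − (2) − 2·(0) − 2·(-1) = 0
All base exponents vanish — dimensionless.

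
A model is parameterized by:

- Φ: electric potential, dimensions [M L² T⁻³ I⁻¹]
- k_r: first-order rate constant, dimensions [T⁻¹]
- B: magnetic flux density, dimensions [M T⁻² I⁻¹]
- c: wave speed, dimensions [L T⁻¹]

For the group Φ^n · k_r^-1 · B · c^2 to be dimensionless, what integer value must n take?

Balance the M exponent: (1)·n from Φ, plus −(0) + (1) + 2·(0) = 1 from the rest, must sum to zero.
n + 1 = 0, so n = -1.

-1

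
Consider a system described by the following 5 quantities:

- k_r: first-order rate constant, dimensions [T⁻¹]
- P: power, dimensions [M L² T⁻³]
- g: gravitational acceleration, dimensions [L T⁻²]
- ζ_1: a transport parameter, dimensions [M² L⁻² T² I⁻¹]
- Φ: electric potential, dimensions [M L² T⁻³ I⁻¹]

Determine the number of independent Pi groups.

There are 5 variables and 4 base dimensions (M, L, T, I).
The dimension matrix has rank 4.
Independent dimensionless groups: 5 − 4 = 1.

1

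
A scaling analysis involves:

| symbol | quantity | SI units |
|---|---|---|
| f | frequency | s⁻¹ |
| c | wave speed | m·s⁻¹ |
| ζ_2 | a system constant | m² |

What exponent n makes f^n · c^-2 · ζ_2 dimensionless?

Balance the T exponent: (-1)·n from f, plus −2·(-1) + (0) = 2 from the rest, must sum to zero.
−n + 2 = 0, so n = 2.

2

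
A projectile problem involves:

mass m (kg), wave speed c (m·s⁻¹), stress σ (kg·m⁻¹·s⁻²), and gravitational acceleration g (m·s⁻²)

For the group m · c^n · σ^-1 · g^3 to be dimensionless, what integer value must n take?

-4

Balance the L exponent: (1)·n from c, plus (0) − (-1) + 3·(1) = 4 from the rest, must sum to zero.
n + 4 = 0, so n = -4.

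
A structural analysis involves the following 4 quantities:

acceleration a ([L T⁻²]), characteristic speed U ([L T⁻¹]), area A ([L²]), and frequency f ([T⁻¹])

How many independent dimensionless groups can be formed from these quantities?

2

There are 4 variables and 2 base dimensions (L, T).
The dimension matrix has rank 2.
Independent dimensionless groups: 4 − 2 = 2.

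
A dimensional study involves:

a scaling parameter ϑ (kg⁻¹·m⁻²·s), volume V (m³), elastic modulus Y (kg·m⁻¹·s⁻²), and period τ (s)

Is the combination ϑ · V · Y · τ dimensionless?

Sum the exponent of each base dimension across the product:
  M: [ϑ]_M + [V]_M + [Y]_M + [τ]_M = (-1) + (0) + (1) + (0) = 0
  L: [ϑ]_L + [V]_L + [Y]_L + [τ]_L = (-2) + (3) + (-1) + (0) = 0
  T: [ϑ]_T + [V]_T + [Y]_T + [τ]_T = (1) + (0) + (-2) + (1) = 0
All base exponents vanish — dimensionless.

yes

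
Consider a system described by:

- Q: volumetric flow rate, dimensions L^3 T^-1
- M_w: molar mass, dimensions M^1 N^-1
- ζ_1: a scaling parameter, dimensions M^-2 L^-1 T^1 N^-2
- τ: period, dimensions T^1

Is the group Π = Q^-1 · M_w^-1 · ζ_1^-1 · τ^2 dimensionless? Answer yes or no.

Sum the exponent of each base dimension across the product:
  M: −[Q]_M − [M_w]_M − [ζ_1]_M + 2·[τ]_M = −(0) − (1) − (-2) + 2·(0) = 1
  L: −[Q]_L − [M_w]_L − [ζ_1]_L + 2·[τ]_L = −(3) − (0) − (-1) + 2·(0) = -2
  T: −[Q]_T − [M_w]_T − [ζ_1]_T + 2·[τ]_T = −(-1) − (0) − (1) + 2·(1) = 2
  N: −[Q]_N − [M_w]_N − [ζ_1]_N + 2·[τ]_N = −(0) − (-1) − (-2) + 2·(0) = 3
Net dimensions [M L⁻² T² N³] ≠ [1] — not dimensionless.

no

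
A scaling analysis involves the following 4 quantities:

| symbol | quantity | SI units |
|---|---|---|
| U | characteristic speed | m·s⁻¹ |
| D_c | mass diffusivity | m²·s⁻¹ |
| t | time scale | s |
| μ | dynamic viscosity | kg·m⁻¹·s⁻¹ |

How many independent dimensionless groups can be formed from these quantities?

There are 4 variables and 3 base dimensions (M, L, T).
The dimension matrix has rank 3.
Independent dimensionless groups: 4 − 3 = 1.

1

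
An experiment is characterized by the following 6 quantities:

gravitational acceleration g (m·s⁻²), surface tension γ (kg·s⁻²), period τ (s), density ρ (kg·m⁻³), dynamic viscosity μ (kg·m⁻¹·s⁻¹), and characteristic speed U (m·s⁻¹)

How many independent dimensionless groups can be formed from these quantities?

3

There are 6 variables and 3 base dimensions (M, L, T).
The dimension matrix has rank 3.
Independent dimensionless groups: 6 − 3 = 3.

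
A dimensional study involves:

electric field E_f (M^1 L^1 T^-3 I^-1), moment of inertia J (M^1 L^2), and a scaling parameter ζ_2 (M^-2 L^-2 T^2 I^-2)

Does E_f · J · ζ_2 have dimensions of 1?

Sum the exponent of each base dimension across the product:
  M: [E_f]_M + [J]_M + [ζ_2]_M = (1) + (1) + (-2) = 0
  L: [E_f]_L + [J]_L + [ζ_2]_L = (1) + (2) + (-2) = 1
  T: [E_f]_T + [J]_T + [ζ_2]_T = (-3) + (0) + (2) = -1
  I: [E_f]_I + [J]_I + [ζ_2]_I = (-1) + (0) + (-2) = -3
Net dimensions [L T⁻¹ I⁻³] ≠ [1] — not dimensionless.

no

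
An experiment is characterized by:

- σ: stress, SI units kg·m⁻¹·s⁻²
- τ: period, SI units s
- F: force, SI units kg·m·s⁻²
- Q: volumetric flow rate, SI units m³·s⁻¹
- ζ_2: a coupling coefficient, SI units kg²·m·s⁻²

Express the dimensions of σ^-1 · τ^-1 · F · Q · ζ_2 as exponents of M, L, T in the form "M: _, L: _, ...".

M: 2, L: 6, T: -4

Collect each base-dimension exponent across the product:
  M: −(1) − (0) + (1) + (0) + (2) = 2
  L: −(-1) − (0) + (1) + (3) + (1) = 6
  T: −(-2) − (1) + (-2) + (-1) + (-2) = -4
So the dimensions are [M² L⁶ T⁻⁴].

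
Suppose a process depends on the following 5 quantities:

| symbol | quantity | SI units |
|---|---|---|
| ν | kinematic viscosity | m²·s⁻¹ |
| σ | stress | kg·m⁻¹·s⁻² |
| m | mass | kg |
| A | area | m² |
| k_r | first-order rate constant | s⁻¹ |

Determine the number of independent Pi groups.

There are 5 variables and 3 base dimensions (M, L, T).
The dimension matrix has rank 3.
Independent dimensionless groups: 5 − 3 = 2.

2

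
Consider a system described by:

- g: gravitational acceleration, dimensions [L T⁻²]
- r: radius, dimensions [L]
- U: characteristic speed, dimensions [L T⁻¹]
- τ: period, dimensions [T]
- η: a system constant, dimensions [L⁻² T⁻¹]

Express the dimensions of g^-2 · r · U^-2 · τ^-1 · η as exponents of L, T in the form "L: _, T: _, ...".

Collect each base-dimension exponent across the product:
  L: −2·(1) + (1) − 2·(1) − (0) + (-2) = -5
  T: −2·(-2) + (0) − 2·(-1) − (1) + (-1) = 4
So the dimensions are [L⁻⁵ T⁴].

L: -5, T: 4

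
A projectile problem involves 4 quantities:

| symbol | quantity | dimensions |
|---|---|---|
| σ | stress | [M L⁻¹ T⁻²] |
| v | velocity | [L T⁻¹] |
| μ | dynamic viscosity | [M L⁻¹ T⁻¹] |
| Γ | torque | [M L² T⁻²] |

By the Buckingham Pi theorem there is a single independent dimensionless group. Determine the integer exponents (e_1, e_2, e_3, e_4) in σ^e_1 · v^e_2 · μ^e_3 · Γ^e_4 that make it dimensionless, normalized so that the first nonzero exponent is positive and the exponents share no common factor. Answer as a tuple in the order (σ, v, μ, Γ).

M: e_1·(1) + e_2·(0) + e_3·(1) + e_4·(1) = 0
L: e_1·(-1) + e_2·(1) + e_3·(-1) + e_4·(2) = 0
T: e_1·(-2) + e_2·(-1) + e_3·(-1) + e_4·(-2) = 0
Solving this homogeneous linear system for the smallest-integer solution (first nonzero entry positive) gives (2, -3, -3, 1).

(2, -3, -3, 1)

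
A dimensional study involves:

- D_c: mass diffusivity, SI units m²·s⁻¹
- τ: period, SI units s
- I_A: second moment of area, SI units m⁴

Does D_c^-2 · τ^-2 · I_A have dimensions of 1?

Sum the exponent of each base dimension across the product:
  M: −2·[D_c]_M − 2·[τ]_M + [I_A]_M = −2·(0) − 2·(0) + (0) = 0
  L: −2·[D_c]_L − 2·[τ]_L + [I_A]_L = −2·(2) − 2·(0) + (4) = 0
  T: −2·[D_c]_T − 2·[τ]_T + [I_A]_T = −2·(-1) − 2·(1) + (0) = 0
All base exponents vanish — dimensionless.

yes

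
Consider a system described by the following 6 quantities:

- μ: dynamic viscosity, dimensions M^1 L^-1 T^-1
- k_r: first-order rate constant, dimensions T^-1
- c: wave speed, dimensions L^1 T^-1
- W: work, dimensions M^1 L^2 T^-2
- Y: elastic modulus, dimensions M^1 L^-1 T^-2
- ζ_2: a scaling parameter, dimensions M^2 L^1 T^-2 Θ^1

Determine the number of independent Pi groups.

2

There are 6 variables and 4 base dimensions (M, L, T, Θ).
The dimension matrix has rank 4.
Independent dimensionless groups: 6 − 4 = 2.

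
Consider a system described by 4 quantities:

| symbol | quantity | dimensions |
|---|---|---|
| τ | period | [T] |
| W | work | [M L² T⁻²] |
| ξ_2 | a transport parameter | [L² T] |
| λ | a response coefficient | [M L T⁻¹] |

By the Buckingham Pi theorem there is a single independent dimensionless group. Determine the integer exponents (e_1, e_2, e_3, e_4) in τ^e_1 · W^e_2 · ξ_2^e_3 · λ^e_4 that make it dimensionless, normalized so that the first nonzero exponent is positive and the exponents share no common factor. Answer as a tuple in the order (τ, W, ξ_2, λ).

M: e_1·(0) + e_2·(1) + e_3·(0) + e_4·(1) = 0
L: e_1·(0) + e_2·(2) + e_3·(2) + e_4·(1) = 0
T: e_1·(1) + e_2·(-2) + e_3·(1) + e_4·(-1) = 0
Solving this homogeneous linear system for the smallest-integer solution (first nonzero entry positive) gives (3, 2, -1, -2).

(3, 2, -1, -2)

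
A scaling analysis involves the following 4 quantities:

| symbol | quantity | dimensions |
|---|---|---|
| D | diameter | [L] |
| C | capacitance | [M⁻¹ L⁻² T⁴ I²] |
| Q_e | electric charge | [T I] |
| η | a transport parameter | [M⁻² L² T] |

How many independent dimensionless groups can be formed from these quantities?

There are 4 variables and 4 base dimensions (M, L, T, I).
The dimension matrix has rank 4.
Independent dimensionless groups: 4 − 4 = 0.

0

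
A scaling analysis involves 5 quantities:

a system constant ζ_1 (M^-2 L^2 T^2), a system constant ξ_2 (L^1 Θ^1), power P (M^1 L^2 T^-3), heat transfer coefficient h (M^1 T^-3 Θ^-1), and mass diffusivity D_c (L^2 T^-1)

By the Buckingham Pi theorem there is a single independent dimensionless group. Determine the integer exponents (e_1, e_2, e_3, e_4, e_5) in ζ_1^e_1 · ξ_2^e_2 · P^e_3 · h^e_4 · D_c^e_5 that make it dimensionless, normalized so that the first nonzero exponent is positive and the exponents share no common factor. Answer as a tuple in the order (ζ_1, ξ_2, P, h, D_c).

(1, -2, 4, -2, -4)

M: e_1·(-2) + e_2·(0) + e_3·(1) + e_4·(1) + e_5·(0) = 0
L: e_1·(2) + e_2·(1) + e_3·(2) + e_4·(0) + e_5·(2) = 0
T: e_1·(2) + e_2·(0) + e_3·(-3) + e_4·(-3) + e_5·(-1) = 0
Θ: e_1·(0) + e_2·(1) + e_3·(0) + e_4·(-1) + e_5·(0) = 0
Solving this homogeneous linear system for the smallest-integer solution (first nonzero entry positive) gives (1, -2, 4, -2, -4).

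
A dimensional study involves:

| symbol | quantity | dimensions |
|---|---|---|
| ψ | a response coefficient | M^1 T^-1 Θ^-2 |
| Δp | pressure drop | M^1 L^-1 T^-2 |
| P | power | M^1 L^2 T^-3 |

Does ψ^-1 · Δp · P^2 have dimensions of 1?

no

Sum the exponent of each base dimension across the product:
  M: −[ψ]_M + [Δp]_M + 2·[P]_M = −(1) + (1) + 2·(1) = 2
  L: −[ψ]_L + [Δp]_L + 2·[P]_L = −(0) + (-1) + 2·(2) = 3
  T: −[ψ]_T + [Δp]_T + 2·[P]_T = −(-1) + (-2) + 2·(-3) = -7
  Θ: −[ψ]_Θ + [Δp]_Θ + 2·[P]_Θ = −(-2) + (0) + 2·(0) = 2
Net dimensions [M² L³ T⁻⁷ Θ²] ≠ [1] — not dimensionless.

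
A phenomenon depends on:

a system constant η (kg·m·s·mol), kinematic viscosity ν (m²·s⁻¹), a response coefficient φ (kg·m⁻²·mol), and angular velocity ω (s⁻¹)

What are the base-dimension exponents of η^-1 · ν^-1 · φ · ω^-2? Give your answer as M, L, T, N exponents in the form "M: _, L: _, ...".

M: 0, L: -5, T: 2, N: 0

Collect each base-dimension exponent across the product:
  M: −(1) − (0) + (1) − 2·(0) = 0
  L: −(1) − (2) + (-2) − 2·(0) = -5
  T: −(1) − (-1) + (0) − 2·(-1) = 2
  N: −(1) − (0) + (1) − 2·(0) = 0
So the dimensions are [L⁻⁵ T²].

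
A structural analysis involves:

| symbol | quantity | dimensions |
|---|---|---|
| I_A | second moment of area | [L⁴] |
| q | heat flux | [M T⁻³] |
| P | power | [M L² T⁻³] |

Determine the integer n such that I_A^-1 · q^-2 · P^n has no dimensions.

Balance the M exponent: (1)·n from P, plus −(0) − 2·(1) = -2 from the rest, must sum to zero.
n − 2 = 0, so n = 2.

2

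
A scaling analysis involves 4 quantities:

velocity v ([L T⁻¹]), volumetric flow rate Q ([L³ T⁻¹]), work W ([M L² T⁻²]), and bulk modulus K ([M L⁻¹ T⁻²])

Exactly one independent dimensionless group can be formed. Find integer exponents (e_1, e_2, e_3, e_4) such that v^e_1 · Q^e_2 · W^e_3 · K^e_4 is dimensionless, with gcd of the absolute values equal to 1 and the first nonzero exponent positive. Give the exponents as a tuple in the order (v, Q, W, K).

M: e_1·(0) + e_2·(0) + e_3·(1) + e_4·(1) = 0
L: e_1·(1) + e_2·(3) + e_3·(2) + e_4·(-1) = 0
T: e_1·(-1) + e_2·(-1) + e_3·(-2) + e_4·(-2) = 0
Solving this homogeneous linear system for the smallest-integer solution (first nonzero entry positive) gives (3, -3, 2, -2).

(3, -3, 2, -2)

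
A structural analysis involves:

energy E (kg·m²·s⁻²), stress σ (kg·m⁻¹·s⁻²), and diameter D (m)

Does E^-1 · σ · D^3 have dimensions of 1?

Sum the exponent of each base dimension across the product:
  M: −[E]_M + [σ]_M + 3·[D]_M = −(1) + (1) + 3·(0) = 0
  L: −[E]_L + [σ]_L + 3·[D]_L = −(2) + (-1) + 3·(1) = 0
  T: −[E]_T + [σ]_T + 3·[D]_T = −(-2) + (-2) + 3·(0) = 0
  N: −[E]_N + [σ]_N + 3·[D]_N = −(0) + (0) + 3·(0) = 0
All base exponents vanish — dimensionless.

yes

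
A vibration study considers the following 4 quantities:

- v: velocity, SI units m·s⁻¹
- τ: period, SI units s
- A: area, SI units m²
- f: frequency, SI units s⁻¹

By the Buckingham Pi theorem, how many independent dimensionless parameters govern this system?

There are 4 variables and 2 base dimensions (L, T).
The dimension matrix has rank 2.
Independent dimensionless groups: 4 − 2 = 2.

2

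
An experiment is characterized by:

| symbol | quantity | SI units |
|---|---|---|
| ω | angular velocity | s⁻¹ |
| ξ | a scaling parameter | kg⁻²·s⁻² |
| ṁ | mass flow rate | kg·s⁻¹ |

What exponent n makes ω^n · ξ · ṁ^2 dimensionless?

Balance the T exponent: (-1)·n from ω, plus (-2) + 2·(-1) = -4 from the rest, must sum to zero.
−n − 4 = 0, so n = -4.

-4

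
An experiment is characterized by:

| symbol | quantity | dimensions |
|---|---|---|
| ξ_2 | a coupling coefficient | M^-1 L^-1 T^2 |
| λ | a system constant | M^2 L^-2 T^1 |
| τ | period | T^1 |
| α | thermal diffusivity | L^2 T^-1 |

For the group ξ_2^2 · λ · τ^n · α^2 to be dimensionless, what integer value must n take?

-3

Balance the T exponent: (1)·n from τ, plus 2·(2) + (1) + 2·(-1) = 3 from the rest, must sum to zero.
n + 3 = 0, so n = -3.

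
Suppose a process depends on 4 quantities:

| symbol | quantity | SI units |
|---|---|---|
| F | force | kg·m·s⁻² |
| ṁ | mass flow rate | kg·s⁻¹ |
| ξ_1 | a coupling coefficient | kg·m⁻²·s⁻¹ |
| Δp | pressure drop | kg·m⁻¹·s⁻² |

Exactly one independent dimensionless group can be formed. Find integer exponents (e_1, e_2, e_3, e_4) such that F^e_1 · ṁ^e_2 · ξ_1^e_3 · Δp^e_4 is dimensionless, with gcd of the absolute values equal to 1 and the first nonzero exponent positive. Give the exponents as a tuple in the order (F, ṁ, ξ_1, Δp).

M: e_1·(1) + e_2·(1) + e_3·(1) + e_4·(1) = 0
L: e_1·(1) + e_2·(0) + e_3·(-2) + e_4·(-1) = 0
T: e_1·(-2) + e_2·(-1) + e_3·(-1) + e_4·(-2) = 0
Solving this homogeneous linear system for the smallest-integer solution (first nonzero entry positive) gives (1, -1, 1, -1).

(1, -1, 1, -1)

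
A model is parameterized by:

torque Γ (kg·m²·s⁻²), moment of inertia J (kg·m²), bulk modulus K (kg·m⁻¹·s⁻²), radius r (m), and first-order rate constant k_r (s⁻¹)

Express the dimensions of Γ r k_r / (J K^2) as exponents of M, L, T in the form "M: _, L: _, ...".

M: -2, L: 3, T: 1

Collect each base-dimension exponent across the product:
  M: (1) − (1) − 2·(1) + (0) + (0) = -2
  L: (2) − (2) − 2·(-1) + (1) + (0) = 3
  T: (-2) − (0) − 2·(-2) + (0) + (-1) = 1
So the dimensions are [M⁻² L³ T].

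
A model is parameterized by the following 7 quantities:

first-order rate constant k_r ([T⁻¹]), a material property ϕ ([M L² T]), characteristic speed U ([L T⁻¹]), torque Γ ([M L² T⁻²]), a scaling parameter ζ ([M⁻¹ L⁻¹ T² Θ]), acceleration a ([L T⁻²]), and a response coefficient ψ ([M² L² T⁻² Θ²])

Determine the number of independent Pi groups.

There are 7 variables and 4 base dimensions (M, L, T, Θ).
The dimension matrix has rank 4.
Independent dimensionless groups: 7 − 4 = 3.

3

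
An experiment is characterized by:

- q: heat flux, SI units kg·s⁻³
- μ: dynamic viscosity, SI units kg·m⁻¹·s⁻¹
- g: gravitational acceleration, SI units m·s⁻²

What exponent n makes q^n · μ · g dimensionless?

-1

Balance the M exponent: (1)·n from q, plus (1) + (0) = 1 from the rest, must sum to zero.
n + 1 = 0, so n = -1.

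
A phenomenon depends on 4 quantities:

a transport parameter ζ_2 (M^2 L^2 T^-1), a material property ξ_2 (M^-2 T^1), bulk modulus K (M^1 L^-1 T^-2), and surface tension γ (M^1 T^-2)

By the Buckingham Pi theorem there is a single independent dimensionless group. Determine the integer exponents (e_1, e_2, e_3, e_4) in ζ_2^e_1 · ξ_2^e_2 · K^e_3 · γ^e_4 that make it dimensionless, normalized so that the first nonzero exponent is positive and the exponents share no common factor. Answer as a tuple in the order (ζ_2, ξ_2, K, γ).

(1, 1, 2, -2)

M: e_1·(2) + e_2·(-2) + e_3·(1) + e_4·(1) = 0
L: e_1·(2) + e_2·(0) + e_3·(-1) + e_4·(0) = 0
T: e_1·(-1) + e_2·(1) + e_3·(-2) + e_4·(-2) = 0
Solving this homogeneous linear system for the smallest-integer solution (first nonzero entry positive) gives (1, 1, 2, -2).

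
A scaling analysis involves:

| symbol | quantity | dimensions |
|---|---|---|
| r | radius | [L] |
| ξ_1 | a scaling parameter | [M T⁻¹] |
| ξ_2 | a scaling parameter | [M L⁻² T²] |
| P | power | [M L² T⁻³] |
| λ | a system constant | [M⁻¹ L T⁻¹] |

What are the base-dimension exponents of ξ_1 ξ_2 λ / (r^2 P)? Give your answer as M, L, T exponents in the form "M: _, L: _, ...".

M: 0, L: -5, T: 3

Collect each base-dimension exponent across the product:
  M: −2·(0) + (1) + (1) − (1) + (-1) = 0
  L: −2·(1) + (0) + (-2) − (2) + (1) = -5
  T: −2·(0) + (-1) + (2) − (-3) + (-1) = 3
So the dimensions are [L⁻⁵ T³].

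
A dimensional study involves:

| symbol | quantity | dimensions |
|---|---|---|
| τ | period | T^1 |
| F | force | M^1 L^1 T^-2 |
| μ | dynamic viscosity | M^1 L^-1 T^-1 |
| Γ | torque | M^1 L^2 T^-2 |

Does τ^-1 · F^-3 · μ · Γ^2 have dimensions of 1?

yes

Sum the exponent of each base dimension across the product:
  M: −[τ]_M − 3·[F]_M + [μ]_M + 2·[Γ]_M = −(0) − 3·(1) + (1) + 2·(1) = 0
  L: −[τ]_L − 3·[F]_L + [μ]_L + 2·[Γ]_L = −(0) − 3·(1) + (-1) + 2·(2) = 0
  T: −[τ]_T − 3·[F]_T + [μ]_T + 2·[Γ]_T = −(1) − 3·(-2) + (-1) + 2·(-2) = 0
  N: −[τ]_N − 3·[F]_N + [μ]_N + 2·[Γ]_N = −(0) − 3·(0) + (0) + 2·(0) = 0
All base exponents vanish — dimensionless.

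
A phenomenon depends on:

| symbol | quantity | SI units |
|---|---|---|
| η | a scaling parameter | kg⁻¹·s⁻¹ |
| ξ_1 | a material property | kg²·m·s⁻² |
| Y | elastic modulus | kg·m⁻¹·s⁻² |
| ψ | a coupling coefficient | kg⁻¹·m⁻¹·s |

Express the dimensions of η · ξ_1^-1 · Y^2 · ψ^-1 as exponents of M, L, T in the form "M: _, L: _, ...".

Collect each base-dimension exponent across the product:
  M: (-1) − (2) + 2·(1) − (-1) = 0
  L: (0) − (1) + 2·(-1) − (-1) = -2
  T: (-1) − (-2) + 2·(-2) − (1) = -4
So the dimensions are [L⁻² T⁻⁴].

M: 0, L: -2, T: -4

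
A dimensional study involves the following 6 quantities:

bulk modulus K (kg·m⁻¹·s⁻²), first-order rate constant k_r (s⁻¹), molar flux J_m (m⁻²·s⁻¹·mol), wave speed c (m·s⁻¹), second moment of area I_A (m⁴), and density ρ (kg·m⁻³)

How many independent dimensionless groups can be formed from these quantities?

There are 6 variables and 4 base dimensions (M, L, T, N).
The dimension matrix has rank 4.
Independent dimensionless groups: 6 − 4 = 2.

2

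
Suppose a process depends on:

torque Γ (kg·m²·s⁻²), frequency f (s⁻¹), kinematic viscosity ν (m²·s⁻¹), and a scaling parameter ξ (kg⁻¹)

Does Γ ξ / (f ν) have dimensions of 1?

Sum the exponent of each base dimension across the product:
  M: [Γ]_M − [f]_M − [ν]_M + [ξ]_M = (1) − (0) − (0) + (-1) = 0
  L: [Γ]_L − [f]_L − [ν]_L + [ξ]_L = (2) − (0) − (2) + (0) = 0
  T: [Γ]_T − [f]_T − [ν]_T + [ξ]_T = (-2) − (-1) − (-1) + (0) = 0
All base exponents vanish — dimensionless.

yes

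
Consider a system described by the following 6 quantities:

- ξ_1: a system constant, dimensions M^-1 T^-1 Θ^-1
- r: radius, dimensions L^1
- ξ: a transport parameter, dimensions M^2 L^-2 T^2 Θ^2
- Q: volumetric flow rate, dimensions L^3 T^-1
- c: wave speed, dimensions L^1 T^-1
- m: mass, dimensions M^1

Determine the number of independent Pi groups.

There are 6 variables and 4 base dimensions (M, L, T, Θ).
The dimension matrix has rank 4.
Independent dimensionless groups: 6 − 4 = 2.

2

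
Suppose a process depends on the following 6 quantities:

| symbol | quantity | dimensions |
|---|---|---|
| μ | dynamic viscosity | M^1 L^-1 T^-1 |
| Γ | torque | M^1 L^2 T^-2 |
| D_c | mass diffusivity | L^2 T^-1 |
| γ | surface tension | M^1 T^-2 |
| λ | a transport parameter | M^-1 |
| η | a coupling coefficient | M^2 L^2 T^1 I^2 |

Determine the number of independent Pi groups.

There are 6 variables and 4 base dimensions (M, L, T, I).
The dimension matrix has rank 4.
Independent dimensionless groups: 6 − 4 = 2.

2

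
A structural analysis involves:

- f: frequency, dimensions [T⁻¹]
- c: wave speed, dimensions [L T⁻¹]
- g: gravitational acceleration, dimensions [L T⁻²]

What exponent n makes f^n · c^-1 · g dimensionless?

-1

Balance the T exponent: (-1)·n from f, plus −(-1) + (-2) = -1 from the rest, must sum to zero.
−n − 1 = 0, so n = -1.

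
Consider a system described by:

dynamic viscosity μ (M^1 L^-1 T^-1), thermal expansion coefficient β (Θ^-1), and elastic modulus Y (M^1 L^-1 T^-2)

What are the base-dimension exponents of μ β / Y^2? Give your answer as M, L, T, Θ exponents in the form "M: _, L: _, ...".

Collect each base-dimension exponent across the product:
  M: (1) + (0) − 2·(1) = -1
  L: (-1) + (0) − 2·(-1) = 1
  T: (-1) + (0) − 2·(-2) = 3
  Θ: (0) + (-1) − 2·(0) = -1
So the dimensions are [M⁻¹ L T³ Θ⁻¹].

M: -1, L: 1, T: 3, Θ: -1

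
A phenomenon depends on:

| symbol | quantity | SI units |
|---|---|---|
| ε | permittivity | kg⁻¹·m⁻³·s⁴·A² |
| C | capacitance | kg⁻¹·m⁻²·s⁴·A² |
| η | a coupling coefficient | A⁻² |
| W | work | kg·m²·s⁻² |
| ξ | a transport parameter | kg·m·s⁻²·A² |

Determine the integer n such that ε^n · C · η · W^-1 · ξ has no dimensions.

Balance the M exponent: (-1)·n from ε, plus (-1) + (0) − (1) + (1) = -1 from the rest, must sum to zero.
−n − 1 = 0, so n = -1.

-1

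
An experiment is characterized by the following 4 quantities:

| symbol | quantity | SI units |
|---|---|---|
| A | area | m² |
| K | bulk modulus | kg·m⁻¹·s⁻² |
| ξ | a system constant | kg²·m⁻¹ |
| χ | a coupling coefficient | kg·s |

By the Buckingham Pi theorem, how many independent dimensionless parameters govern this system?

There are 4 variables and 3 base dimensions (M, L, T).
The dimension matrix has rank 3.
Independent dimensionless groups: 4 − 3 = 1.

1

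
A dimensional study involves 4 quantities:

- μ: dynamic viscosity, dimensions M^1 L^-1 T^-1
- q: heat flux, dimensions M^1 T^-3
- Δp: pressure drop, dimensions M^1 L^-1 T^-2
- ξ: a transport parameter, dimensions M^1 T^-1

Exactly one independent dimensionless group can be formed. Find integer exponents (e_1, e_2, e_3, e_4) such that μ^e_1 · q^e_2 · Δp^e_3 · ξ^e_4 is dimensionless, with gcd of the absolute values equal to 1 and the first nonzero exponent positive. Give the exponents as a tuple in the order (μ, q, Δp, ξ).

(2, 1, -2, -1)

M: e_1·(1) + e_2·(1) + e_3·(1) + e_4·(1) = 0
L: e_1·(-1) + e_2·(0) + e_3·(-1) + e_4·(0) = 0
T: e_1·(-1) + e_2·(-3) + e_3·(-2) + e_4·(-1) = 0
Solving this homogeneous linear system for the smallest-integer solution (first nonzero entry positive) gives (2, 1, -2, -1).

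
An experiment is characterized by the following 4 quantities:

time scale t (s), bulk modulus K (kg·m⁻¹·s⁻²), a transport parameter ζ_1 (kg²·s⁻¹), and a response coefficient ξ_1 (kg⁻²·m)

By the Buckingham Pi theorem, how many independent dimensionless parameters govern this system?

1

There are 4 variables and 3 base dimensions (M, L, T).
The dimension matrix has rank 3.
Independent dimensionless groups: 4 − 3 = 1.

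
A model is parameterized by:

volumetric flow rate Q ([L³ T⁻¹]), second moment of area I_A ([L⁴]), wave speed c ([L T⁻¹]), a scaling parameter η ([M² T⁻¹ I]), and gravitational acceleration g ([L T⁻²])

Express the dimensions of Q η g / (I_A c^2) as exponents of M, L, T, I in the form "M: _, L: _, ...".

Collect each base-dimension exponent across the product:
  M: (0) − (0) − 2·(0) + (2) + (0) = 2
  L: (3) − (4) − 2·(1) + (0) + (1) = -2
  T: (-1) − (0) − 2·(-1) + (-1) + (-2) = -2
  I: (0) − (0) − 2·(0) + (1) + (0) = 1
So the dimensions are [M² L⁻² T⁻² I].

M: 2, L: -2, T: -2, I: 1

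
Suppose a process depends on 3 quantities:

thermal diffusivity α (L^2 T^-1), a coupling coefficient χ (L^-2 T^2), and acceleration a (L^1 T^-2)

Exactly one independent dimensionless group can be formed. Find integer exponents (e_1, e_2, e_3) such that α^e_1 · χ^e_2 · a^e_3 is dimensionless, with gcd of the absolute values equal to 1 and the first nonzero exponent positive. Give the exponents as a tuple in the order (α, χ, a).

(2, 3, 2)

L: e_1·(2) + e_2·(-2) + e_3·(1) = 0
T: e_1·(-1) + e_2·(2) + e_3·(-2) = 0
Solving this homogeneous linear system for the smallest-integer solution (first nonzero entry positive) gives (2, 3, 2).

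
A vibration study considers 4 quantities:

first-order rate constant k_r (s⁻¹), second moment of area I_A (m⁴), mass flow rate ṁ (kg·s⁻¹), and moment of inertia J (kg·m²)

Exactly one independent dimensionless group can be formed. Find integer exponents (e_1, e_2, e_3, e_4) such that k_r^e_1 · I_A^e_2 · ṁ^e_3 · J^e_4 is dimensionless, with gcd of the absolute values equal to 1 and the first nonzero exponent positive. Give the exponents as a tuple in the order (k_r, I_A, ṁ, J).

M: e_1·(0) + e_2·(0) + e_3·(1) + e_4·(1) = 0
L: e_1·(0) + e_2·(4) + e_3·(0) + e_4·(2) = 0
T: e_1·(-1) + e_2·(0) + e_3·(-1) + e_4·(0) = 0
Solving this homogeneous linear system for the smallest-integer solution (first nonzero entry positive) gives (2, -1, -2, 2).

(2, -1, -2, 2)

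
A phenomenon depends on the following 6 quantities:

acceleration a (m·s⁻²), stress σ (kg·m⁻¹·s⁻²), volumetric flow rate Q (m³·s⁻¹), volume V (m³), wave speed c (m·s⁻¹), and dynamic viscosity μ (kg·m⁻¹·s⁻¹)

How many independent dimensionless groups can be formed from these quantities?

3

There are 6 variables and 3 base dimensions (M, L, T).
The dimension matrix has rank 3.
Independent dimensionless groups: 6 − 3 = 3.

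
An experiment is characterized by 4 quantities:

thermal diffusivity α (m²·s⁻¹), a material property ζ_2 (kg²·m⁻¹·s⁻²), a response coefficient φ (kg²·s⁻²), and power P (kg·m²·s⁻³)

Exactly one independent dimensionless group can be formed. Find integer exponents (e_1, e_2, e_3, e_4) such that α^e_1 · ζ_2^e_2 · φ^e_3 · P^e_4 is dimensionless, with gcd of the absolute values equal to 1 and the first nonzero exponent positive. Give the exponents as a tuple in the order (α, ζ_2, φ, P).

(4, 4, -3, -2)

M: e_1·(0) + e_2·(2) + e_3·(2) + e_4·(1) = 0
L: e_1·(2) + e_2·(-1) + e_3·(0) + e_4·(2) = 0
T: e_1·(-1) + e_2·(-2) + e_3·(-2) + e_4·(-3) = 0
Solving this homogeneous linear system for the smallest-integer solution (first nonzero entry positive) gives (4, 4, -3, -2).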